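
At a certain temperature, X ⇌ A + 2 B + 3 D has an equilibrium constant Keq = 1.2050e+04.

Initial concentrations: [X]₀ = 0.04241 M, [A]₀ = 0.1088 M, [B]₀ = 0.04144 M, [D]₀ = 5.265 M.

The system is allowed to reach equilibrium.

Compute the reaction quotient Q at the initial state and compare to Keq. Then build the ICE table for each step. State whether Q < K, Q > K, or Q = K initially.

Q₀ = 0.643; Q < K (proceeds forward)

Q₀ = 0.643 vs Keq = 1.2050e+04 ⇒ Q<K, forward
Step 1:
                    X           A           B           D
  Initial     0.04241      0.1088     0.04144       5.265
  Change     -0.04238     0.04238     0.08476      0.1271
  Equil    3.1325e-05      0.1512      0.1262       5.392
  solve Keq expr → x = 0.04238; check Q = 1.2050e+04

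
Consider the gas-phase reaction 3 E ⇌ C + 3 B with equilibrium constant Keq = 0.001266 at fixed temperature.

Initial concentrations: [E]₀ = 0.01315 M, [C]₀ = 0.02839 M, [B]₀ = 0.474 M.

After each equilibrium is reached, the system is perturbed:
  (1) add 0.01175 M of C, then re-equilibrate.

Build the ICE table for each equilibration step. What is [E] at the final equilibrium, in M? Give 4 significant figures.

Q₀ = 1330 vs Keq = 0.001266 ⇒ Q>K, reverse
Step 1:
                    E           C           B
  Initial     0.01315     0.02839       0.474
  Change      0.08511    -0.02837    -0.08511
  Equil       0.09826  2.0420e-05      0.3889
  solve Keq expr → x = -0.02837; check Q = 0.001266
Then add 0.01175 M of C.
Step 2:
                    E           C           B
  Initial     0.09826     0.01177      0.3889
  Change      0.03511     -0.0117    -0.03511
  Equil        0.1334  6.7821e-05      0.3538
  solve Keq expr → x = -0.0117; check Q = 0.001266

[E]_eq = 0.1334 M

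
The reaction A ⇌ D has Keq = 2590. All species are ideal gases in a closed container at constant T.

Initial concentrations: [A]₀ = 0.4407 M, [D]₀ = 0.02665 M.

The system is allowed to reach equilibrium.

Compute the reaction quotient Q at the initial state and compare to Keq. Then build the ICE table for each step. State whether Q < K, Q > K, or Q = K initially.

Q₀ = 0.06047; Q < K (proceeds forward)

Q₀ = 0.06047 vs Keq = 2590 ⇒ Q<K, forward
Step 1:
                    A           D
  Initial      0.4407     0.02665
  Change      -0.4405      0.4405
  Equil    1.8037e-04      0.4672
  solve Keq expr → x = 0.4405; check Q = 2590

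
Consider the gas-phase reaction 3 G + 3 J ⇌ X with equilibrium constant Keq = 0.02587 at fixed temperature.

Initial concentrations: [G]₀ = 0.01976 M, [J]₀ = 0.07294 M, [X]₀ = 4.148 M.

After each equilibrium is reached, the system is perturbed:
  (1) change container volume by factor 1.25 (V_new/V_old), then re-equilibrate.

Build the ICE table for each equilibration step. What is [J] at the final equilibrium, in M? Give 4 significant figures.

Q₀ = 1.3854e+09 vs Keq = 0.02587 ⇒ Q>K, reverse
Step 1:
                  G         J         X
  init      0.01976   0.07294     4.148
  Δ            2.21      2.21   -0.7366
  eq           2.23     2.283     3.411
  solve Keq expr → x = -0.7366; check Q = 0.02587
Then change container volume by factor 1.25 (V_new/V_old).
Step 2:
                  G         J         X
  init        1.784     1.826     2.729
  Δ          0.3529    0.3529   -0.1176
  eq          2.137     2.179     2.611
  solve Keq expr → x = -0.1176; check Q = 0.02587

[J]_eq = 2.179 M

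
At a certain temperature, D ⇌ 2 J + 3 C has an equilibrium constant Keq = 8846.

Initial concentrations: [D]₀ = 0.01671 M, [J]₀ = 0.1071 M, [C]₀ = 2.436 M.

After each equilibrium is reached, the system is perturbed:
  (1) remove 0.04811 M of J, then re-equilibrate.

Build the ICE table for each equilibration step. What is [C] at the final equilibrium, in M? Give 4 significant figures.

[C]_eq = 2.486 M

Q₀ = 9.923 vs Keq = 8846 ⇒ Q<K, forward
Step 1:
                    D           J           C
  init        0.01671      0.1071       2.436
  Δ          -0.01668     0.03335     0.05003
  eq       3.4263e-05      0.1405       2.486
  solve Keq expr → x = 0.01668; check Q = 8846
Then remove 0.04811 M of J.
Step 2:
                    D           J           C
  init     3.4263e-05     0.09234       2.486
  Δ       -1.9439e-05  3.8878e-05  5.8317e-05
  eq       1.4824e-05     0.09238       2.486
  solve Keq expr → x = 1.9439e-05; check Q = 8846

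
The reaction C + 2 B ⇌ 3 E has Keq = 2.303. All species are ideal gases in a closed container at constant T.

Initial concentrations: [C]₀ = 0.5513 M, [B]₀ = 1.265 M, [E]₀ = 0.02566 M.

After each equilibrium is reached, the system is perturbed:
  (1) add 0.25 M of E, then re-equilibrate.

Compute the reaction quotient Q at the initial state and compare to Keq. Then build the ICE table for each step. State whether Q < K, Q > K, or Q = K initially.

Q₀ = 1.9151e-05; Q < K (proceeds forward)

Q₀ = 1.9151e-05 vs Keq = 2.303 ⇒ Q<K, forward
Step 1:
                   C          B          E
  Initial     0.5513      1.265    0.02566
  Change     -0.2431    -0.4862     0.7294
  Equil       0.3082     0.7788      0.755
  solve Keq expr → x = 0.2431; check Q = 2.303
Then add 0.25 M of E.
Step 2:
                   C          B          E
  Initial     0.3082     0.7788      1.005
  Change     0.04895    0.09789    -0.1468
  Equil       0.3571     0.8766     0.8582
  solve Keq expr → x = -0.04895; check Q = 2.303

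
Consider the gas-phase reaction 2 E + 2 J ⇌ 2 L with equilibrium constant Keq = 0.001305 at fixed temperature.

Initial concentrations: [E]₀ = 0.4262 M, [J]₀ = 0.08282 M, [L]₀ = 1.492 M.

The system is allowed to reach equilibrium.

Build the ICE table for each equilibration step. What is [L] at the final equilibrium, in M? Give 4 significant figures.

Q₀ = 1787 vs Keq = 0.001305 ⇒ Q>K, reverse
Step 1:
                   E          J          L
  Initial     0.4262    0.08282      1.492
  Change       1.395      1.395     -1.395
  Equil        1.821      1.478     0.0972
  solve Keq expr → x = -0.6974; check Q = 0.001305

[L]_eq = 0.0972 M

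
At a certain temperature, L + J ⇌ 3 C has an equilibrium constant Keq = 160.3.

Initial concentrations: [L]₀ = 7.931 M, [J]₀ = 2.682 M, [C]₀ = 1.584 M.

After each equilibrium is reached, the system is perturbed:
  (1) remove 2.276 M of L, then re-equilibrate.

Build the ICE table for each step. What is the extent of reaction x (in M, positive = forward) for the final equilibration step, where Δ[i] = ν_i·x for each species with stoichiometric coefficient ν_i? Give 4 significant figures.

x = -0.1642 M

Q₀ = 0.1868 vs Keq = 160.3 ⇒ Q<K, forward
Step 1:
                   L          J          C
  Initial      7.931      2.682      1.584
  Change      -2.134     -2.134      6.402
  Equil        5.797     0.5481      7.986
  solve Keq expr → x = 2.134; check Q = 160.3
Then remove 2.276 M of L.
Step 2:
                   L          J          C
  Initial      3.521     0.5481      7.986
  Change      0.1642     0.1642    -0.4925
  Equil        3.685     0.7122      7.493
  solve Keq expr → x = -0.1642; check Q = 160.3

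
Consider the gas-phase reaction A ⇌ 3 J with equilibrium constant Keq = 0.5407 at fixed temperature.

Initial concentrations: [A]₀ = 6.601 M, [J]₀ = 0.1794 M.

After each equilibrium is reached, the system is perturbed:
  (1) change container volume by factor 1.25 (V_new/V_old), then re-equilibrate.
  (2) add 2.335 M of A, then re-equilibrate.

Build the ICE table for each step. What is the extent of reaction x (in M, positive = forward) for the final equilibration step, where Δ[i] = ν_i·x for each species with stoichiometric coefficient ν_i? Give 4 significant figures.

Q₀ = 8.7470e-04 vs Keq = 0.5407 ⇒ Q<K, forward
Step 1:
                    A           J
  I             6.601      0.1794
  C           -0.4381       1.314
  E             6.163       1.494
  solve Keq expr → x = 0.4381; check Q = 0.5407
Then change container volume by factor 1.25 (V_new/V_old).
Step 2:
                    A           J
  I              4.93       1.195
  C          -0.06194      0.1858
  E             4.868       1.381
  solve Keq expr → x = 0.06194; check Q = 0.5407
Then add 2.335 M of A.
Step 3:
                    A           J
  I             7.203       1.381
  C          -0.06268       0.188
  E             7.141       1.569
  solve Keq expr → x = 0.06268; check Q = 0.5407

x = 0.06268 M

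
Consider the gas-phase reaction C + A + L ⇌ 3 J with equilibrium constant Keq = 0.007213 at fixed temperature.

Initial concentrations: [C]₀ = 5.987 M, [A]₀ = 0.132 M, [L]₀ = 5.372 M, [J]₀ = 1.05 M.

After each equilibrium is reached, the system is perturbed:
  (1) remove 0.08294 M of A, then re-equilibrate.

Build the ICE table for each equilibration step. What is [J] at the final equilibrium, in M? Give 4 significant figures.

Q₀ = 0.2727 vs Keq = 0.007213 ⇒ Q>K, reverse
Step 1:
                   C          A          L          J
  Initial      5.987      0.132      5.372       1.05
  Change      0.2042     0.2042     0.2042    -0.6125
  Equil        6.191     0.3362      5.576     0.4375
  solve Keq expr → x = -0.2042; check Q = 0.007213
Then remove 0.08294 M of A.
Step 2:
                   C          A          L          J
  Initial      6.191     0.2532      5.576     0.4375
  Change     0.01107    0.01107    0.01107    -0.0332
  Equil        6.202     0.2643      5.587     0.4043
  solve Keq expr → x = -0.01107; check Q = 0.007213

[J]_eq = 0.4043 M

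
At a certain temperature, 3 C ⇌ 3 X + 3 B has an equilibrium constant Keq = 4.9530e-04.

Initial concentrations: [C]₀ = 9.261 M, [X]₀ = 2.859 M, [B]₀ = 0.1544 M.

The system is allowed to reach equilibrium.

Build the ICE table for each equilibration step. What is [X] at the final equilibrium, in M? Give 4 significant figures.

Q₀ = 1.0830e-04 vs Keq = 4.9530e-04 ⇒ Q<K, forward
Step 1:
                   C          X          B
  Initial      9.261      2.859     0.1544
  Change    -0.09149    0.09149    0.09149
  Equil         9.17       2.95     0.2459
  solve Keq expr → x = 0.0305; check Q = 4.9530e-04

[X]_eq = 2.95 M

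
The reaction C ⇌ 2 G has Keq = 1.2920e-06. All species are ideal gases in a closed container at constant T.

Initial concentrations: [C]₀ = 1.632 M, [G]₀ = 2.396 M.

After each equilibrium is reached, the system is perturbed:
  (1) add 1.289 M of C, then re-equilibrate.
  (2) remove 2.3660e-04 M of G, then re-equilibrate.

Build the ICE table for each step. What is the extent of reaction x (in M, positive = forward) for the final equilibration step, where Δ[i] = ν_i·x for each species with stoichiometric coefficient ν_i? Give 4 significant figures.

Q₀ = 3.518 vs Keq = 1.2920e-06 ⇒ Q>K, reverse
Step 1:
                    C           G
  I             1.632       2.396
  C             1.197      -2.394
  E             2.829    0.001912
  solve Keq expr → x = -1.197; check Q = 1.2920e-06
Then add 1.289 M of C.
Step 2:
                    C           G
  I             4.118    0.001912
  C       -1.9737e-04  3.9473e-04
  E             4.118    0.002307
  solve Keq expr → x = 1.9737e-04; check Q = 1.2920e-06
Then remove 2.3660e-04 M of G.
Step 3:
                    C           G
  I             4.118     0.00207
  C       -1.1828e-04  2.3657e-04
  E             4.118    0.002307
  solve Keq expr → x = 1.1828e-04; check Q = 1.2920e-06

x = 1.1828e-04 M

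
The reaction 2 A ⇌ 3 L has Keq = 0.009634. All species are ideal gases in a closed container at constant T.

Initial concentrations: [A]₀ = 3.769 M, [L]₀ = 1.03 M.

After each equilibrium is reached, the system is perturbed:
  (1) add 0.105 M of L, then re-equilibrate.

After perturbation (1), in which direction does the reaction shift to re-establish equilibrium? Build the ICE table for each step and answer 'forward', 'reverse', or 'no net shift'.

Q₀ = 0.07692 vs Keq = 0.009634 ⇒ Q>K, reverse
Step 1:
                  A         L
  I           3.769      1.03
  C          0.3237   -0.4856
  E           4.093    0.5444
  solve Keq expr → x = -0.1619; check Q = 0.009634
Then add 0.105 M of L.
Step 2:
                  A         L
  I           4.093    0.6494
  C          0.0661  -0.09915
  E           4.159    0.5503
  solve Keq expr → x = -0.03305; check Q = 0.009634

Direction: reverse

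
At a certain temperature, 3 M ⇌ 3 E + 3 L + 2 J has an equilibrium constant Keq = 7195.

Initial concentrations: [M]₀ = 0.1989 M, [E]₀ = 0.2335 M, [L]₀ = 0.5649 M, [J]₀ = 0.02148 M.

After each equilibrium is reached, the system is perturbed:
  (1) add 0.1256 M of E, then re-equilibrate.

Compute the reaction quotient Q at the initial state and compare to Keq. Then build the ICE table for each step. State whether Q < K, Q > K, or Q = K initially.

Q₀ = 1.3457e-04; Q < K (proceeds forward)

Q₀ = 1.3457e-04 vs Keq = 7195 ⇒ Q<K, forward
Step 1:
                   M          E          L          J
  I           0.1989     0.2335     0.5649    0.02148
  C          -0.1941     0.1941     0.1941     0.1294
  E         0.004766     0.4276      0.759     0.1509
  solve Keq expr → x = 0.06471; check Q = 7195
Then add 0.1256 M of E.
Step 2:
                   M          E          L          J
  I         0.004766     0.5532      0.759     0.1509
  C         0.001349  -0.001349  -0.001349 -8.9955e-04
  E         0.006115     0.5519     0.7577       0.15
  solve Keq expr → x = -4.4977e-04; check Q = 7195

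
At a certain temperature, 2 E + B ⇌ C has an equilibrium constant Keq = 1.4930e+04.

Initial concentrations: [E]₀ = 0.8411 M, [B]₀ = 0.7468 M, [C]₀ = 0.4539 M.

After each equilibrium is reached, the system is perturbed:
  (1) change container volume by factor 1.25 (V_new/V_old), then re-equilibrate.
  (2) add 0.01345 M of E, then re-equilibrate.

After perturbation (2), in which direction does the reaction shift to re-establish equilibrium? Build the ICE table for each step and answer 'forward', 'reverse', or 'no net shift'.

Q₀ = 0.8591 vs Keq = 1.4930e+04 ⇒ Q<K, forward
Step 1:
                   E          B          C
  Initial     0.8411     0.7468     0.4539
  Change     -0.8279    -0.4139     0.4139
  Equil      0.01321     0.3329     0.8678
  solve Keq expr → x = 0.4139; check Q = 1.4930e+04
Then change container volume by factor 1.25 (V_new/V_old).
Step 2:
                   E          B          C
  Initial    0.01057     0.2663     0.6943
  Change    0.002599   0.001299  -0.001299
  Equil      0.01317     0.2676      0.693
  solve Keq expr → x = -0.001299; check Q = 1.4930e+04
Then add 0.01345 M of E.
Step 3:
                   E          B          C
  Initial    0.02662     0.2676      0.693
  Change    -0.01322   -0.00661    0.00661
  Equil       0.0134      0.261     0.6996
  solve Keq expr → x = 0.00661; check Q = 1.4930e+04

Direction: forward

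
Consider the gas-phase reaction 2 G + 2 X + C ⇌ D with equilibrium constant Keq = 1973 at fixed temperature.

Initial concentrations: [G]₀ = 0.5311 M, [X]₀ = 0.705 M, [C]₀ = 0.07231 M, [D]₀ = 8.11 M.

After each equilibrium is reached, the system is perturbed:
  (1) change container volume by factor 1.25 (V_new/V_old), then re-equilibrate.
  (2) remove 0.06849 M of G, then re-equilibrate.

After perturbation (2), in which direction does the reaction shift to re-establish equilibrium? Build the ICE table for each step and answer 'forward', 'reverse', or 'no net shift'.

Q₀ = 800 vs Keq = 1973 ⇒ Q<K, forward
Step 1:
                  G         X         C         D
  Initial    0.5311     0.705   0.07231      8.11
  Change   -0.05713  -0.05713  -0.02856   0.02856
  Equil       0.474    0.6479   0.04375     8.139
  solve Keq expr → x = 0.02856; check Q = 1973
Then change container volume by factor 1.25 (V_new/V_old).
Step 2:
                  G         X         C         D
  Initial    0.3792    0.5183     0.035     6.511
  Change    0.04511   0.04511   0.02255  -0.02255
  Equil      0.4243    0.5634   0.05755     6.488
  solve Keq expr → x = -0.02255; check Q = 1973
Then remove 0.06849 M of G.
Step 3:
                  G         X         C         D
  Initial    0.3558    0.5634   0.05755     6.488
  Change    0.02069   0.02069   0.01035  -0.01035
  Equil      0.3765    0.5841    0.0679     6.478
  solve Keq expr → x = -0.01035; check Q = 1973

Direction: reverse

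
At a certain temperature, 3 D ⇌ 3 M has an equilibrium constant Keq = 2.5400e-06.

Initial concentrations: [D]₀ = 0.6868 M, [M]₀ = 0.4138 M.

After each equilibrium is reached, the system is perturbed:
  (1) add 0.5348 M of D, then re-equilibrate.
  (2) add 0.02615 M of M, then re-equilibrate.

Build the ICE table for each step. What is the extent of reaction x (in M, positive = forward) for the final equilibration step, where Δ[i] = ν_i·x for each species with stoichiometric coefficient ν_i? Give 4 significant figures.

x = -0.008599 M

Q₀ = 0.2187 vs Keq = 2.5400e-06 ⇒ Q>K, reverse
Step 1:
                  D         M
  I          0.6868    0.4138
  C           0.399    -0.399
  E           1.086   0.01481
  solve Keq expr → x = -0.133; check Q = 2.5400e-06
Then add 0.5348 M of D.
Step 2:
                  D         M
  I           1.621   0.01481
  C       -0.007199  0.007199
  E           1.613   0.02201
  solve Keq expr → x = 0.0024; check Q = 2.5400e-06
Then add 0.02615 M of M.
Step 3:
                  D         M
  I           1.613   0.04816
  C          0.0258   -0.0258
  E           1.639   0.02237
  solve Keq expr → x = -0.008599; check Q = 2.5400e-06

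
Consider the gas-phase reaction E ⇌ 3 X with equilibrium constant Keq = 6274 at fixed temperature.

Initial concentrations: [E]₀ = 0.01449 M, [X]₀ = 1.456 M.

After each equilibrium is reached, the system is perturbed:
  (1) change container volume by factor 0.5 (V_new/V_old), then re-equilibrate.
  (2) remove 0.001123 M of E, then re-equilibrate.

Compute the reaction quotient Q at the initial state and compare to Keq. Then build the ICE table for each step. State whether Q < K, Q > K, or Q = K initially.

Q₀ = 213 vs Keq = 6274 ⇒ Q<K, forward
Step 1:
                  E         X
  I         0.01449     1.456
  C        -0.01395   0.04186
  E       5.3564e-04     1.498
  solve Keq expr → x = 0.01395; check Q = 6274
Then change container volume by factor 0.5 (V_new/V_old).
Step 2:
                  E         X
  I        0.001071     2.996
  C        0.003173 -0.009519
  E        0.004244     2.986
  solve Keq expr → x = -0.003173; check Q = 6274
Then remove 0.001123 M of E.
Step 3:
                  E         X
  I        0.003121     2.986
  C        0.001109 -0.003326
  E         0.00423     2.983
  solve Keq expr → x = -0.001109; check Q = 6274

Q₀ = 213; Q < K (proceeds forward)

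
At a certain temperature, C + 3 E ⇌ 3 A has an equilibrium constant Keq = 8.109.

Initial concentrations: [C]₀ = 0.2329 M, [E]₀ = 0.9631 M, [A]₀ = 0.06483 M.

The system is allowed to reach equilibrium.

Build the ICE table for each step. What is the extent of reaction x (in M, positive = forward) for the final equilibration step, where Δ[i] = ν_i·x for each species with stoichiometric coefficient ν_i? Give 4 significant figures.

Q₀ = 0.00131 vs Keq = 8.109 ⇒ Q<K, forward
Step 1:
                   C          E          A
  init        0.2329     0.9631    0.06483
  Δ          -0.1412    -0.4237     0.4237
  eq         0.09165     0.5394     0.4886
  solve Keq expr → x = 0.1412; check Q = 8.109

x = 0.1412 M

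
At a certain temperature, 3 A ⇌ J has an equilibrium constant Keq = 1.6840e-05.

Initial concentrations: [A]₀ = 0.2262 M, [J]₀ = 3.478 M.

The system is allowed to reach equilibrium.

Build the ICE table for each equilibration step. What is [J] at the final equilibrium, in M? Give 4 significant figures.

Q₀ = 300.5 vs Keq = 1.6840e-05 ⇒ Q>K, reverse
Step 1:
                  A         J
  I          0.2262     3.478
  C           10.37    -3.458
  E            10.6   0.02006
  solve Keq expr → x = -3.458; check Q = 1.6840e-05

[J]_eq = 0.02006 M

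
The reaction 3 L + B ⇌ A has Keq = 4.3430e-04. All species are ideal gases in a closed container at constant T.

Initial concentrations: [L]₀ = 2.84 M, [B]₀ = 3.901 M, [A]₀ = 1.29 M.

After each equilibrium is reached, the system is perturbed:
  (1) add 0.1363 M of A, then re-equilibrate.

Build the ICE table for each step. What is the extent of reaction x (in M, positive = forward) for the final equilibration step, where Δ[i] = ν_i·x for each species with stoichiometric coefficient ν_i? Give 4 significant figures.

x = -0.07997 M

Q₀ = 0.01444 vs Keq = 4.3430e-04 ⇒ Q>K, reverse
Step 1:
                    L           B           A
  init           2.84       3.901        1.29
  Δ             2.764      0.9214     -0.9214
  eq            5.604       4.822      0.3686
  solve Keq expr → x = -0.9214; check Q = 4.3430e-04
Then add 0.1363 M of A.
Step 2:
                    L           B           A
  init          5.604       4.822      0.5049
  Δ            0.2399     0.07997    -0.07997
  eq            5.844       4.902      0.4249
  solve Keq expr → x = -0.07997; check Q = 4.3430e-04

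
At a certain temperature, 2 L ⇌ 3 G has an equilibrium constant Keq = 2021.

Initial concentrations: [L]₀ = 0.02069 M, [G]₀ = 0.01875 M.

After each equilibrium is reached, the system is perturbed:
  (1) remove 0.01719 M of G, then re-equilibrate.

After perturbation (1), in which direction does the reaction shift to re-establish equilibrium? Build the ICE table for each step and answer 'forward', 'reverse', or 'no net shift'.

Q₀ = 0.0154 vs Keq = 2021 ⇒ Q<K, forward
Step 1:
                   L          G
  Initial    0.02069    0.01875
  Change    -0.02045    0.03067
  Equil   2.4437e-04    0.04942
  solve Keq expr → x = 0.01022; check Q = 2021
Then remove 0.01719 M of G.
Step 2:
                   L          G
  Initial 2.4437e-04    0.03223
  Change  -1.1464e-04 1.7196e-04
  Equil   1.2973e-04     0.0324
  solve Keq expr → x = 5.7320e-05; check Q = 2021

Direction: forward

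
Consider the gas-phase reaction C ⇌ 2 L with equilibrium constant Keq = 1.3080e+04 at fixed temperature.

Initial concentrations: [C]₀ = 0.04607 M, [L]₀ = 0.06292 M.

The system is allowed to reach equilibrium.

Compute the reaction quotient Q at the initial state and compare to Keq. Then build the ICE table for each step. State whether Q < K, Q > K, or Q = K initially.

Q₀ = 0.08593 vs Keq = 1.3080e+04 ⇒ Q<K, forward
Step 1:
                    C           L
  Initial     0.04607     0.06292
  Change     -0.04607     0.09214
  Equil    1.8381e-06      0.1551
  solve Keq expr → x = 0.04607; check Q = 1.3080e+04

Q₀ = 0.08593; Q < K (proceeds forward)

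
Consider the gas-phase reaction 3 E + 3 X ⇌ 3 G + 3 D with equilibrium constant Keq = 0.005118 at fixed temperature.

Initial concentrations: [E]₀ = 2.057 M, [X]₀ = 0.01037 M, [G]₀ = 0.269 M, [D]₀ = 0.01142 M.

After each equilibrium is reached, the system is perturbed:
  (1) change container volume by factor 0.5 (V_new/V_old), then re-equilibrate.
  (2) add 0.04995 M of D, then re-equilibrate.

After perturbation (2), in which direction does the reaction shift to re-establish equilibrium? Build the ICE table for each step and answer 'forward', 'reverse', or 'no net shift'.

Q₀ = 0.002987 vs Keq = 0.005118 ⇒ Q<K, forward
Step 1:
                  E         X         G         D
  I           2.057   0.01037     0.269   0.01142
  C       -9.4757e-04 -9.4757e-04 9.4757e-04 9.4757e-04
  E           2.056  0.009422    0.2699   0.01237
  solve Keq expr → x = 3.1586e-04; check Q = 0.005118
Then change container volume by factor 0.5 (V_new/V_old).
Step 2:
                  E         X         G         D
  I           4.112   0.01884    0.5399   0.02474
  C               0         0         0         0
  E           4.112   0.01884    0.5399   0.02474
  solve Keq expr → x = 0; check Q = 0.005118
Then add 0.04995 M of D.
Step 3:
                  E         X         G         D
  I           4.112   0.01884    0.5399   0.07469
  C          0.0206    0.0206   -0.0206   -0.0206
  E           4.133   0.03944    0.5193   0.05409
  solve Keq expr → x = -0.006865; check Q = 0.005118

Direction: reverse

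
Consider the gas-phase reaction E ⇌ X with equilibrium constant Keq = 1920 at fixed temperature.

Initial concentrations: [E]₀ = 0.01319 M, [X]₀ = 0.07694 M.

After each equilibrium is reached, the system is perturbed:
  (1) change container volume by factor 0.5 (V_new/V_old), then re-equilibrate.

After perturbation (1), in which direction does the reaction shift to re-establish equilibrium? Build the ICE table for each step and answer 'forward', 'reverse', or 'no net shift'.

Q₀ = 5.833 vs Keq = 1920 ⇒ Q<K, forward
Step 1:
                  E         X
  I         0.01319   0.07694
  C        -0.01314   0.01314
  E       4.6918e-05   0.09008
  solve Keq expr → x = 0.01314; check Q = 1920
Then change container volume by factor 0.5 (V_new/V_old).
Step 2:
                  E         X
  I       9.3837e-05    0.1802
  C               0         0
  E       9.3837e-05    0.1802
  solve Keq expr → x = 0; check Q = 1920

Direction: no net shift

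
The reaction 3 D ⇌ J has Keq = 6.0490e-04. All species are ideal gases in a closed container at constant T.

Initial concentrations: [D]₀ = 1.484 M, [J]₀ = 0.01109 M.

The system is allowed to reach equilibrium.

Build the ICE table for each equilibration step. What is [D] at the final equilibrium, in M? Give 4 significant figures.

Q₀ = 0.003393 vs Keq = 6.0490e-04 ⇒ Q>K, reverse
Step 1:
                  D         J
  I           1.484   0.01109
  C         0.02701 -0.009003
  E           1.511  0.002087
  solve Keq expr → x = -0.009003; check Q = 6.0490e-04

[D]_eq = 1.511 M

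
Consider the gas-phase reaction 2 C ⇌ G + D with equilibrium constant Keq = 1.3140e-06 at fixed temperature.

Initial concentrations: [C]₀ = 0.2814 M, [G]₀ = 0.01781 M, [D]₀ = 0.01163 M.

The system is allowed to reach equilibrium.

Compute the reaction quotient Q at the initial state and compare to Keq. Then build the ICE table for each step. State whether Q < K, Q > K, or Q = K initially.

Q₀ = 0.002616 vs Keq = 1.3140e-06 ⇒ Q>K, reverse
Step 1:
                   C          G          D
  init        0.2814    0.01781    0.01163
  Δ          0.02322   -0.01161   -0.01161
  eq          0.3046     0.0062 1.9667e-05
  solve Keq expr → x = -0.01161; check Q = 1.3140e-06

Q₀ = 0.002616; Q > K (proceeds reverse)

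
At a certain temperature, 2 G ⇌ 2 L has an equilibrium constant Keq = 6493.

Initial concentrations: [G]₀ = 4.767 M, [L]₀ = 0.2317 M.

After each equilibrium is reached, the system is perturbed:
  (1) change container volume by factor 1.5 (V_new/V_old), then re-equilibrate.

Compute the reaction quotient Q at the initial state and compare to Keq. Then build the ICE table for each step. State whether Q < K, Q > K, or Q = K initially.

Q₀ = 0.002362 vs Keq = 6493 ⇒ Q<K, forward
Step 1:
                   G          L
  I            4.767     0.2317
  C           -4.706      4.706
  E          0.06127      4.937
  solve Keq expr → x = 2.353; check Q = 6493
Then change container volume by factor 1.5 (V_new/V_old).
Step 2:
                   G          L
  I          0.04085      3.292
  C                0          0
  E          0.04085      3.292
  solve Keq expr → x = 0; check Q = 6493

Q₀ = 0.002362; Q < K (proceeds forward)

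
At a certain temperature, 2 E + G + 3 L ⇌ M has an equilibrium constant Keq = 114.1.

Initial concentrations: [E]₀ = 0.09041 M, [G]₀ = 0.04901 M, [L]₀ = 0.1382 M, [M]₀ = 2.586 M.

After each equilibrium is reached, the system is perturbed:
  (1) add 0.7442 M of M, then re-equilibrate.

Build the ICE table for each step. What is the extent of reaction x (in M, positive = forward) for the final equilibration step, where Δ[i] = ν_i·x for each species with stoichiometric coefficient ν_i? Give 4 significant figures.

Q₀ = 2.4456e+06 vs Keq = 114.1 ⇒ Q>K, reverse
Step 1:
                  E         G         L         M
  init      0.09041   0.04901    0.1382     2.586
  Δ          0.3887    0.1944    0.5831   -0.1944
  eq         0.4791    0.2434    0.7213     2.392
  solve Keq expr → x = -0.1944; check Q = 114.1
Then add 0.7442 M of M.
Step 2:
                  E         G         L         M
  init       0.4791    0.2434    0.7213     3.136
  Δ         0.02193   0.01097    0.0329  -0.01097
  eq          0.501    0.2543    0.7542     3.125
  solve Keq expr → x = -0.01097; check Q = 114.1

x = -0.01097 M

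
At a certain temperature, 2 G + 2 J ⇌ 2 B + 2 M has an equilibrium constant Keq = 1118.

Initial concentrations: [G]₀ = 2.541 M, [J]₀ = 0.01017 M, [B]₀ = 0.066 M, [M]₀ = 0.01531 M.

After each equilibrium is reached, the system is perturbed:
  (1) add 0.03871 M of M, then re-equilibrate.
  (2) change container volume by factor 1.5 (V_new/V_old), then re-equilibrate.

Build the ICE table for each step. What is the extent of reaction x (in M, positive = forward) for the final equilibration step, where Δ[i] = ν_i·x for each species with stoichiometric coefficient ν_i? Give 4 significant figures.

Q₀ = 0.001529 vs Keq = 1118 ⇒ Q<K, forward
Step 1:
                   G          J          B          M
  Initial      2.541    0.01017      0.066    0.01531
  Change    -0.01015   -0.01015    0.01015    0.01015
  Equil        2.531 2.2907e-05    0.07615    0.02546
  solve Keq expr → x = 0.005074; check Q = 1118
Then add 0.03871 M of M.
Step 2:
                   G          J          B          M
  Initial      2.531 2.2907e-05    0.07615    0.06417
  Change  3.4774e-05 3.4774e-05 -3.4774e-05 -3.4774e-05
  Equil        2.531 5.7682e-05    0.07611    0.06413
  solve Keq expr → x = -1.7387e-05; check Q = 1118
Then change container volume by factor 1.5 (V_new/V_old).
Step 3:
                   G          J          B          M
  Initial      1.687 3.8454e-05    0.05074    0.04275
  Change           0          0          0          0
  Equil        1.687 3.8454e-05    0.05074    0.04275
  solve Keq expr → x = 0; check Q = 1118

x = 0 M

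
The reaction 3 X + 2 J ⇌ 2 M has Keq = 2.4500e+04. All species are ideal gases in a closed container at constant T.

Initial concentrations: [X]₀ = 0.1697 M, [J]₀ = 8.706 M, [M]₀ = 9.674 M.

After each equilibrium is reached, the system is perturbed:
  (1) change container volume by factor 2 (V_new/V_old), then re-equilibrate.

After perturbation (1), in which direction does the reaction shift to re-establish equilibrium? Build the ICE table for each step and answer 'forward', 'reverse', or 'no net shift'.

Q₀ = 252.7 vs Keq = 2.4500e+04 ⇒ Q<K, forward
Step 1:
                   X          J          M
  init        0.1697      8.706      9.674
  Δ          -0.1323   -0.08819    0.08819
  eq         0.03741      8.618      9.762
  solve Keq expr → x = 0.0441; check Q = 2.4500e+04
Then change container volume by factor 2 (V_new/V_old).
Step 2:
                   X          J          M
  init       0.01871      4.309      4.881
  Δ          0.01857    0.01238   -0.01238
  eq         0.03728      4.321      4.869
  solve Keq expr → x = -0.006191; check Q = 2.4500e+04

Direction: reverse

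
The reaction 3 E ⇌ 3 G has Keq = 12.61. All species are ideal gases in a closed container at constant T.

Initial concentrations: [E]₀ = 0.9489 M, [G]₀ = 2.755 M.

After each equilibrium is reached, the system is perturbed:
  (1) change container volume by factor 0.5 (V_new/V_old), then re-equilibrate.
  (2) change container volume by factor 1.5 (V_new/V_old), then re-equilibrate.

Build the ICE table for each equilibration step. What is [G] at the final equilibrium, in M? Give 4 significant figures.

[G]_eq = 3.454 M

Q₀ = 24.47 vs Keq = 12.61 ⇒ Q>K, reverse
Step 1:
                  E         G
  init       0.9489     2.755
  Δ          0.1642   -0.1642
  eq          1.113     2.591
  solve Keq expr → x = -0.05473; check Q = 12.61
Then change container volume by factor 0.5 (V_new/V_old).
Step 2:
                  E         G
  init        2.226     5.182
  Δ               0         0
  eq          2.226     5.182
  solve Keq expr → x = 0; check Q = 12.61
Then change container volume by factor 1.5 (V_new/V_old).
Step 3:
                  E         G
  init        1.484     3.454
  Δ               0         0
  eq          1.484     3.454
  solve Keq expr → x = 0; check Q = 12.61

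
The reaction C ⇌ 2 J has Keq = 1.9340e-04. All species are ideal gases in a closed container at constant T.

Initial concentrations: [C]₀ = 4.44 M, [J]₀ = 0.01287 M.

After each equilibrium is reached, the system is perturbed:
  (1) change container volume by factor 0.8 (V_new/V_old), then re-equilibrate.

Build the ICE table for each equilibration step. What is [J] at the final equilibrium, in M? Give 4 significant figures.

[J]_eq = 0.03274 M

Q₀ = 3.7306e-05 vs Keq = 1.9340e-04 ⇒ Q<K, forward
Step 1:
                   C          J
  init          4.44    0.01287
  Δ        -0.008203    0.01641
  eq           4.432    0.02928
  solve Keq expr → x = 0.008203; check Q = 1.9340e-04
Then change container volume by factor 0.8 (V_new/V_old).
Step 2:
                   C          J
  init          5.54     0.0366
  Δ         0.001929  -0.003858
  eq           5.542    0.03274
  solve Keq expr → x = -0.001929; check Q = 1.9340e-04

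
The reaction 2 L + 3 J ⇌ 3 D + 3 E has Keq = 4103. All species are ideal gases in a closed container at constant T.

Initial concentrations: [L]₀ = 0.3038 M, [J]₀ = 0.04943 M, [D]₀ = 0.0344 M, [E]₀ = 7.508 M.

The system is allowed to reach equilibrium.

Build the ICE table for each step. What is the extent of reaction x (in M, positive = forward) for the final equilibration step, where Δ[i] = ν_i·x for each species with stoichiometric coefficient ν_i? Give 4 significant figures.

Q₀ = 1546 vs Keq = 4103 ⇒ Q<K, forward
Step 1:
                  L         J         D         E
  init       0.3038   0.04943    0.0344     7.508
  Δ       -0.004346 -0.006519  0.006519  0.006519
  eq         0.2995   0.04291   0.04092     7.515
  solve Keq expr → x = 0.002173; check Q = 4103

x = 0.002173 M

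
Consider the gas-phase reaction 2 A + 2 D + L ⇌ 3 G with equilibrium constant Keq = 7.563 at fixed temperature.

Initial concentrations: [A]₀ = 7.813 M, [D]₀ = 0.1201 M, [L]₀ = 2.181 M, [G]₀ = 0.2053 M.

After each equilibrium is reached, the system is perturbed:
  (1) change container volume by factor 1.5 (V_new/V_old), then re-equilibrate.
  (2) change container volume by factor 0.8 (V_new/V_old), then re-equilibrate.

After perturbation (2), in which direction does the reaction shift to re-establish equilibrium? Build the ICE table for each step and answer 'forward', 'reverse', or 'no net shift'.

Direction: forward

Q₀ = 0.004506 vs Keq = 7.563 ⇒ Q<K, forward
Step 1:
                  A         D         L         G
  init        7.813    0.1201     2.181    0.2053
  Δ         -0.1127   -0.1127  -0.05634     0.169
  eq            7.7  0.007419     2.125    0.3743
  solve Keq expr → x = 0.05634; check Q = 7.563
Then change container volume by factor 1.5 (V_new/V_old).
Step 2:
                  A         D         L         G
  init        5.134  0.004946     1.416    0.2495
  Δ        0.002313  0.002313  0.001156 -0.003469
  eq          5.136  0.007259     1.418    0.2461
  solve Keq expr → x = -0.001156; check Q = 7.563
Then change container volume by factor 0.8 (V_new/V_old).
Step 3:
                  A         D         L         G
  init         6.42  0.009074     1.772    0.3076
  Δ       -0.001719 -0.001719 -8.5975e-04  0.002579
  eq          6.418  0.007354     1.771    0.3102
  solve Keq expr → x = 8.5975e-04; check Q = 7.563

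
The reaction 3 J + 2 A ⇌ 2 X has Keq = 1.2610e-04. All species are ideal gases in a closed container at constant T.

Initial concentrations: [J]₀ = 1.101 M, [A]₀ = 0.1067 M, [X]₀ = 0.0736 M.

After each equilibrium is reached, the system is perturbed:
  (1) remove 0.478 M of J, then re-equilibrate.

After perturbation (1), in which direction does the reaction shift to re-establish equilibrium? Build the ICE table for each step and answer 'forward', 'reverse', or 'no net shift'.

Q₀ = 0.3565 vs Keq = 1.2610e-04 ⇒ Q>K, reverse
Step 1:
                    J           A           X
  Initial       1.101      0.1067      0.0736
  Change       0.1064     0.07095    -0.07095
  Equil         1.207      0.1777    0.002647
  solve Keq expr → x = -0.03548; check Q = 1.2610e-04
Then remove 0.478 M of J.
Step 2:
                    J           A           X
  Initial      0.7294      0.1777    0.002647
  Change     0.002083    0.001389   -0.001389
  Equil        0.7315       0.179    0.001258
  solve Keq expr → x = -6.9446e-04; check Q = 1.2610e-04

Direction: reverse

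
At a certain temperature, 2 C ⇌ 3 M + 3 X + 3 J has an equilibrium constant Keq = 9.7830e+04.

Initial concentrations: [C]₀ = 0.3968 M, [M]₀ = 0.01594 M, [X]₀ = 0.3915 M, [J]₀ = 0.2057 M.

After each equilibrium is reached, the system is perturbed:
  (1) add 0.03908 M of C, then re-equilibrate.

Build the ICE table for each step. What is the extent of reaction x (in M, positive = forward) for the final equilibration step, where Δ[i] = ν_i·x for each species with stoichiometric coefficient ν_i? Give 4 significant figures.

Q₀ = 1.3434e-08 vs Keq = 9.7830e+04 ⇒ Q<K, forward
Step 1:
                  C         M         X         J
  init       0.3968   0.01594    0.3915    0.2057
  Δ         -0.3957    0.5936    0.5936    0.5936
  eq       0.001063    0.6095    0.9851    0.7993
  solve Keq expr → x = 0.1979; check Q = 9.7830e+04
Then add 0.03908 M of C.
Step 2:
                  C         M         X         J
  init      0.04014    0.6095    0.9851    0.7993
  Δ        -0.03867     0.058     0.058     0.058
  eq       0.001475    0.6675     1.043    0.8573
  solve Keq expr → x = 0.01933; check Q = 9.7830e+04

x = 0.01933 M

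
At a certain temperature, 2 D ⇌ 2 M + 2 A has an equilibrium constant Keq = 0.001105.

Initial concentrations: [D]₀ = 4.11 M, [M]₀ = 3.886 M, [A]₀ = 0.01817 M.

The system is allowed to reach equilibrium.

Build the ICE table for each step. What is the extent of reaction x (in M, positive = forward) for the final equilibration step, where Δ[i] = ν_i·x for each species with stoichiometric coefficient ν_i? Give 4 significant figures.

Q₀ = 2.9514e-04 vs Keq = 0.001105 ⇒ Q<K, forward
Step 1:
                   D          M          A
  Initial       4.11      3.886    0.01817
  Change     -0.0167     0.0167     0.0167
  Equil        4.093      3.903    0.03487
  solve Keq expr → x = 0.008348; check Q = 0.001105

x = 0.008348 M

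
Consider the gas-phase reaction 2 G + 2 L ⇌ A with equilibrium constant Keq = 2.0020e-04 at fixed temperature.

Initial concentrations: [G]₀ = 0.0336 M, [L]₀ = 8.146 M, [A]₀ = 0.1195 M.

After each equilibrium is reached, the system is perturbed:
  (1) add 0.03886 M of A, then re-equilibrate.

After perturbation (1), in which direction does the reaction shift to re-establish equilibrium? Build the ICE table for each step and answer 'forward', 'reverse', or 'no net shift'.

Q₀ = 1.595 vs Keq = 2.0020e-04 ⇒ Q>K, reverse
Step 1:
                   G          L          A
  init        0.0336      8.146     0.1195
  Δ           0.2369     0.2369    -0.1185
  eq          0.2705      8.383    0.00103
  solve Keq expr → x = -0.1185; check Q = 2.0020e-04
Then add 0.03886 M of A.
Step 2:
                   G          L          A
  init        0.2705      8.383    0.03989
  Δ          0.07633    0.07633   -0.03817
  eq          0.3469      8.459   0.001724
  solve Keq expr → x = -0.03817; check Q = 2.0020e-04

Direction: reverse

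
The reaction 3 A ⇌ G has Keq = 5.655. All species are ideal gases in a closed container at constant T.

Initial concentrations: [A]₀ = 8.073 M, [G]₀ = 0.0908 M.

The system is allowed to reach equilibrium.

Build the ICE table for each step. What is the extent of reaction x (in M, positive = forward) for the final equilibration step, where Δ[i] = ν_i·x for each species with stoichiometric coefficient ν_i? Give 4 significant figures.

Q₀ = 1.7258e-04 vs Keq = 5.655 ⇒ Q<K, forward
Step 1:
                    A           G
  I             8.073      0.0908
  C            -7.308       2.436
  E            0.7645       2.527
  solve Keq expr → x = 2.436; check Q = 5.655

x = 2.436 M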